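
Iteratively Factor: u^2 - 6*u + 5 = (u - 5)*(u - 1)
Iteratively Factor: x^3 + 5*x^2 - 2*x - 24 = (x + 3)*(x^2 + 2*x - 8) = (x - 2)*(x + 3)*(x + 4)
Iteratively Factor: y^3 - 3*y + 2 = (y - 1)*(y^2 + y - 2) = (y - 1)^2*(y + 2)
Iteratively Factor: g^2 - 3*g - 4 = (g + 1)*(g - 4)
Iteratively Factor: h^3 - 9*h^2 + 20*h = (h)*(h^2 - 9*h + 20) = h*(h - 4)*(h - 5)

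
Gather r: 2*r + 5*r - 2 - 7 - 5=7*r - 14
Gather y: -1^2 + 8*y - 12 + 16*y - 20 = 24*y - 33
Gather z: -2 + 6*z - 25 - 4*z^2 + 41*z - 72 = -4*z^2 + 47*z - 99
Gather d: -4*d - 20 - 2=-4*d - 22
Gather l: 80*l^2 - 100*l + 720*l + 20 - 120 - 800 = 80*l^2 + 620*l - 900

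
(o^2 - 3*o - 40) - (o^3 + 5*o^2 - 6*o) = -o^3 - 4*o^2 + 3*o - 40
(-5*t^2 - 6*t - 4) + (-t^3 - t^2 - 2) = -t^3 - 6*t^2 - 6*t - 6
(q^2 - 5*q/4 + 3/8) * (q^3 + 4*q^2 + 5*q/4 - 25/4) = q^5 + 11*q^4/4 - 27*q^3/8 - 101*q^2/16 + 265*q/32 - 75/32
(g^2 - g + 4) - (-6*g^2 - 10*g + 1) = 7*g^2 + 9*g + 3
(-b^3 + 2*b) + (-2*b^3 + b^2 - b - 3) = -3*b^3 + b^2 + b - 3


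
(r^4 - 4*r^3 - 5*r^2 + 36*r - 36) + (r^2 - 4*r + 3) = r^4 - 4*r^3 - 4*r^2 + 32*r - 33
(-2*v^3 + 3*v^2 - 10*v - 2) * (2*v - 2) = -4*v^4 + 10*v^3 - 26*v^2 + 16*v + 4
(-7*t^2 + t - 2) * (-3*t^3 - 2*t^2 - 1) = 21*t^5 + 11*t^4 + 4*t^3 + 11*t^2 - t + 2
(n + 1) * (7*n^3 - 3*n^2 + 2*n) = 7*n^4 + 4*n^3 - n^2 + 2*n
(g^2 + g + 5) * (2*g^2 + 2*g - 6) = 2*g^4 + 4*g^3 + 6*g^2 + 4*g - 30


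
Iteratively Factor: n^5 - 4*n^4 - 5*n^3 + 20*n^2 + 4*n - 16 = (n - 1)*(n^4 - 3*n^3 - 8*n^2 + 12*n + 16) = (n - 1)*(n + 1)*(n^3 - 4*n^2 - 4*n + 16) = (n - 2)*(n - 1)*(n + 1)*(n^2 - 2*n - 8) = (n - 2)*(n - 1)*(n + 1)*(n + 2)*(n - 4)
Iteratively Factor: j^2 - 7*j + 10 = (j - 5)*(j - 2)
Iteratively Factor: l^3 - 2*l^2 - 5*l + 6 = (l - 1)*(l^2 - l - 6) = (l - 1)*(l + 2)*(l - 3)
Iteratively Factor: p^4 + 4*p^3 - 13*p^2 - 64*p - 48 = (p + 3)*(p^3 + p^2 - 16*p - 16) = (p - 4)*(p + 3)*(p^2 + 5*p + 4) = (p - 4)*(p + 3)*(p + 4)*(p + 1)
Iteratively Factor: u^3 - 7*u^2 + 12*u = (u - 4)*(u^2 - 3*u) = u*(u - 4)*(u - 3)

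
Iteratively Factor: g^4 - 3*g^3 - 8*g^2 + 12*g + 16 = (g - 2)*(g^3 - g^2 - 10*g - 8) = (g - 2)*(g + 1)*(g^2 - 2*g - 8) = (g - 2)*(g + 1)*(g + 2)*(g - 4)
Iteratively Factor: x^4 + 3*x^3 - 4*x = (x - 1)*(x^3 + 4*x^2 + 4*x) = (x - 1)*(x + 2)*(x^2 + 2*x) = (x - 1)*(x + 2)^2*(x)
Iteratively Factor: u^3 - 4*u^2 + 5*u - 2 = (u - 1)*(u^2 - 3*u + 2) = (u - 2)*(u - 1)*(u - 1)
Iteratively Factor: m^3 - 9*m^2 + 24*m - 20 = (m - 2)*(m^2 - 7*m + 10) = (m - 2)^2*(m - 5)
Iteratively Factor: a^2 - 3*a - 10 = (a + 2)*(a - 5)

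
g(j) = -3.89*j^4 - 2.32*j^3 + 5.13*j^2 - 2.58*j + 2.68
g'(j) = -15.56*j^3 - 6.96*j^2 + 10.26*j - 2.58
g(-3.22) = -276.56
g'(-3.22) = 411.71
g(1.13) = -3.37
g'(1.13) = -22.32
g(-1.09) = 9.10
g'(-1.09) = -1.88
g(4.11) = -1192.32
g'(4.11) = -1158.26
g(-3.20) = -268.41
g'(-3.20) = 403.19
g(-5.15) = -2267.48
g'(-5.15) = 1885.34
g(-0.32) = 4.07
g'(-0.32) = -6.07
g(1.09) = -2.53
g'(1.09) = -19.82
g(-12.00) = -75881.72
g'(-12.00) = 25759.74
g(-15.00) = -187905.62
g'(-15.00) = 50792.52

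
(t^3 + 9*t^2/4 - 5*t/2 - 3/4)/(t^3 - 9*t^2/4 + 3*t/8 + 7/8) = 2*(4*t^2 + 13*t + 3)/(8*t^2 - 10*t - 7)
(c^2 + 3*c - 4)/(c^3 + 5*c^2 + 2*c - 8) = 1/(c + 2)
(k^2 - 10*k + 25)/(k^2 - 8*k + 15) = (k - 5)/(k - 3)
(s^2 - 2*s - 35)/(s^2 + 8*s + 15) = (s - 7)/(s + 3)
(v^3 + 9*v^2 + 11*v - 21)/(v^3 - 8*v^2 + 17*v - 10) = (v^2 + 10*v + 21)/(v^2 - 7*v + 10)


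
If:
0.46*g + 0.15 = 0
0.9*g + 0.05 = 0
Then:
No Solution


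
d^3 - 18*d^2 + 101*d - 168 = (d - 8)*(d - 7)*(d - 3)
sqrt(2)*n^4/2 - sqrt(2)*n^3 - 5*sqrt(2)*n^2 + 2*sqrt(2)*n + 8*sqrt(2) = (n - 4)*(n - sqrt(2))*(n + sqrt(2))*(sqrt(2)*n/2 + sqrt(2))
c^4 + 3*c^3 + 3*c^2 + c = c*(c + 1)^3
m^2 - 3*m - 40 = (m - 8)*(m + 5)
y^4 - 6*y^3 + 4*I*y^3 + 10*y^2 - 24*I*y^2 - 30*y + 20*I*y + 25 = (y - 5)*(y + 5*I)*(-I*y + I)*(I*y + 1)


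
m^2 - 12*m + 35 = (m - 7)*(m - 5)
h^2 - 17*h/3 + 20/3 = (h - 4)*(h - 5/3)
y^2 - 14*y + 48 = (y - 8)*(y - 6)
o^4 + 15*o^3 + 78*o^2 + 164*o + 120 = (o + 2)^2*(o + 5)*(o + 6)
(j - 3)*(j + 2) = j^2 - j - 6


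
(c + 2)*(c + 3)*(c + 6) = c^3 + 11*c^2 + 36*c + 36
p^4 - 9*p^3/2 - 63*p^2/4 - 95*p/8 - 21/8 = (p - 7)*(p + 1/2)^2*(p + 3/2)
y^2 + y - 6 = (y - 2)*(y + 3)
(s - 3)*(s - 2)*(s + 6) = s^3 + s^2 - 24*s + 36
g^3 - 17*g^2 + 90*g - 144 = (g - 8)*(g - 6)*(g - 3)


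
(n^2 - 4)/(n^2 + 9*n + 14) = (n - 2)/(n + 7)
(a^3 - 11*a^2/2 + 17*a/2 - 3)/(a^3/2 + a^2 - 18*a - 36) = (2*a^3 - 11*a^2 + 17*a - 6)/(a^3 + 2*a^2 - 36*a - 72)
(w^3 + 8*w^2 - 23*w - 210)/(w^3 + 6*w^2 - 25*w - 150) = (w + 7)/(w + 5)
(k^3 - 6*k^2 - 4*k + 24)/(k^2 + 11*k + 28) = (k^3 - 6*k^2 - 4*k + 24)/(k^2 + 11*k + 28)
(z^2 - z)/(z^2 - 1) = z/(z + 1)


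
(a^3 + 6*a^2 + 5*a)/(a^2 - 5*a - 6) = a*(a + 5)/(a - 6)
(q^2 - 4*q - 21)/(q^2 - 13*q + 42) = (q + 3)/(q - 6)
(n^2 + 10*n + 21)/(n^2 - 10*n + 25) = (n^2 + 10*n + 21)/(n^2 - 10*n + 25)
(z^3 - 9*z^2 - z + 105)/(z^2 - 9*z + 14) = (z^2 - 2*z - 15)/(z - 2)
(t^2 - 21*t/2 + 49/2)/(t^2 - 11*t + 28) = (t - 7/2)/(t - 4)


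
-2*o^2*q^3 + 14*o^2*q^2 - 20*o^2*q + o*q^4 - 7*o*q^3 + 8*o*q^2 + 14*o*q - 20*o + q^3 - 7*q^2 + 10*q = (-2*o + q)*(q - 5)*(q - 2)*(o*q + 1)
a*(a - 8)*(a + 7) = a^3 - a^2 - 56*a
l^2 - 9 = (l - 3)*(l + 3)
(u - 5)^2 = u^2 - 10*u + 25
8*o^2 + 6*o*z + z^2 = (2*o + z)*(4*o + z)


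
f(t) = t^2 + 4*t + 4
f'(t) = 2*t + 4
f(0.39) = 5.71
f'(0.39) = 4.78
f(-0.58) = 2.02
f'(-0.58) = 2.84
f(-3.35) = 1.82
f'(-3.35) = -2.70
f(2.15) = 17.22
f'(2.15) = 8.30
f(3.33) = 28.41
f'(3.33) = 10.66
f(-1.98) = 0.00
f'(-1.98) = 0.04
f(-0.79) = 1.46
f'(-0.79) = 2.42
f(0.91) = 8.47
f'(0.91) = 5.82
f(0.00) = 4.00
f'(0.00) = 4.00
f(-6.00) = 16.00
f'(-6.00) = -8.00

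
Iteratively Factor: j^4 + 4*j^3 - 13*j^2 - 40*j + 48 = (j + 4)*(j^3 - 13*j + 12) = (j + 4)^2*(j^2 - 4*j + 3) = (j - 1)*(j + 4)^2*(j - 3)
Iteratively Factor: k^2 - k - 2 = (k - 2)*(k + 1)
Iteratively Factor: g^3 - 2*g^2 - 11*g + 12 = (g + 3)*(g^2 - 5*g + 4) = (g - 1)*(g + 3)*(g - 4)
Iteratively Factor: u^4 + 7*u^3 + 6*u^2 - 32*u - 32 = (u + 1)*(u^3 + 6*u^2 - 32) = (u + 1)*(u + 4)*(u^2 + 2*u - 8) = (u - 2)*(u + 1)*(u + 4)*(u + 4)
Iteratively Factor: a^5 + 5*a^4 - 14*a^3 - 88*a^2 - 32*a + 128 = (a + 4)*(a^4 + a^3 - 18*a^2 - 16*a + 32) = (a - 1)*(a + 4)*(a^3 + 2*a^2 - 16*a - 32) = (a - 1)*(a + 4)^2*(a^2 - 2*a - 8) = (a - 1)*(a + 2)*(a + 4)^2*(a - 4)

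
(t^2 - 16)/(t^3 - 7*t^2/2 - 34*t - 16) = 2*(t - 4)/(2*t^2 - 15*t - 8)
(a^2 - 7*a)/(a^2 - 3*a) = (a - 7)/(a - 3)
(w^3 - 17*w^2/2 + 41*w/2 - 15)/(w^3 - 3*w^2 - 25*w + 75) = (w^2 - 7*w/2 + 3)/(w^2 + 2*w - 15)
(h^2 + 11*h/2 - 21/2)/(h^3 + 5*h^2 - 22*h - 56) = (h - 3/2)/(h^2 - 2*h - 8)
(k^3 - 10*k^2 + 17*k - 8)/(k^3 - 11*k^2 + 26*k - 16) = (k - 1)/(k - 2)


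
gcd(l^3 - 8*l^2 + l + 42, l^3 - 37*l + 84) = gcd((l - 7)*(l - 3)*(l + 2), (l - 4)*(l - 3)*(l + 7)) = l - 3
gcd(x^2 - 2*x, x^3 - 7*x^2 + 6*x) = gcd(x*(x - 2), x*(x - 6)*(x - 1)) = x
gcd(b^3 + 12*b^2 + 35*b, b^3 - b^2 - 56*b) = b^2 + 7*b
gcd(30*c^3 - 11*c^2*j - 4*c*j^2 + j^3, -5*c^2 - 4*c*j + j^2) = 5*c - j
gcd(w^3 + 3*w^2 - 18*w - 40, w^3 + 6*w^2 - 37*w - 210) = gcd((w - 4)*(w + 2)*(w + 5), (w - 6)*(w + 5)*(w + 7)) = w + 5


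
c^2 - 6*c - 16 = (c - 8)*(c + 2)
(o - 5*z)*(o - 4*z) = o^2 - 9*o*z + 20*z^2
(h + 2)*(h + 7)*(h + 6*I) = h^3 + 9*h^2 + 6*I*h^2 + 14*h + 54*I*h + 84*I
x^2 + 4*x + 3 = (x + 1)*(x + 3)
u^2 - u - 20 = (u - 5)*(u + 4)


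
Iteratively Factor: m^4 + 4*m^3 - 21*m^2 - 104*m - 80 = (m + 4)*(m^3 - 21*m - 20) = (m - 5)*(m + 4)*(m^2 + 5*m + 4) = (m - 5)*(m + 1)*(m + 4)*(m + 4)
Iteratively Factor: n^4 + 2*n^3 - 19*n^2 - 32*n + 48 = (n - 1)*(n^3 + 3*n^2 - 16*n - 48) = (n - 1)*(n + 3)*(n^2 - 16) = (n - 1)*(n + 3)*(n + 4)*(n - 4)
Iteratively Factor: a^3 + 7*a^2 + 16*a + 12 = (a + 3)*(a^2 + 4*a + 4) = (a + 2)*(a + 3)*(a + 2)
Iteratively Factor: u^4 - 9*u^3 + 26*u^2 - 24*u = (u - 4)*(u^3 - 5*u^2 + 6*u) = (u - 4)*(u - 3)*(u^2 - 2*u) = (u - 4)*(u - 3)*(u - 2)*(u)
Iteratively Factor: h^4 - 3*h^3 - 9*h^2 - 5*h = (h)*(h^3 - 3*h^2 - 9*h - 5) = h*(h + 1)*(h^2 - 4*h - 5) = h*(h - 5)*(h + 1)*(h + 1)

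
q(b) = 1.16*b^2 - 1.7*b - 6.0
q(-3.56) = 14.75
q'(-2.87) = -8.36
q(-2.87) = 8.43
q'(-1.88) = -6.06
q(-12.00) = 181.44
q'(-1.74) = -5.74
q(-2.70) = 7.05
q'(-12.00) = -29.54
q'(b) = 2.32*b - 1.7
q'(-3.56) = -9.96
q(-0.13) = -5.76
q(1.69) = -5.56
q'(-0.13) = -2.00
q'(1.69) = 2.22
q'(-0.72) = -3.37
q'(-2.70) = -7.96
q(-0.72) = -4.17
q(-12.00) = 181.44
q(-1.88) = 1.30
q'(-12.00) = -29.54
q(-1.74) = 0.47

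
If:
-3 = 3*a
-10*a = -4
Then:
No Solution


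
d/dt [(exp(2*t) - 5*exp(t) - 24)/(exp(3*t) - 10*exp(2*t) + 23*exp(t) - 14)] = (-exp(4*t) + 10*exp(3*t) + 45*exp(2*t) - 508*exp(t) + 622)*exp(t)/(exp(6*t) - 20*exp(5*t) + 146*exp(4*t) - 488*exp(3*t) + 809*exp(2*t) - 644*exp(t) + 196)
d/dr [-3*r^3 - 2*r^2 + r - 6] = -9*r^2 - 4*r + 1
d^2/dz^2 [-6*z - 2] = 0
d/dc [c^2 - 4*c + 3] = 2*c - 4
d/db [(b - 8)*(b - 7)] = 2*b - 15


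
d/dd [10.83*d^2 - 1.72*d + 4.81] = 21.66*d - 1.72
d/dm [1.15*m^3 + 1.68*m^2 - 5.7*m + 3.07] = 3.45*m^2 + 3.36*m - 5.7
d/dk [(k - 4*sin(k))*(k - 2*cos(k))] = (k - 4*sin(k))*(2*sin(k) + 1) - (k - 2*cos(k))*(4*cos(k) - 1)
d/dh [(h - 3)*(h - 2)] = 2*h - 5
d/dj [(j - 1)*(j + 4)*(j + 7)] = 3*j^2 + 20*j + 17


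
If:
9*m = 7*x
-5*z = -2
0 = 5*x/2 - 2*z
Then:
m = 56/225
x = 8/25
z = 2/5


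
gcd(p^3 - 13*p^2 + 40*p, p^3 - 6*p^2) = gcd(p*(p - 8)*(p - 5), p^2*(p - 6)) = p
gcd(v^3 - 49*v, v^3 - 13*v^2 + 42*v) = v^2 - 7*v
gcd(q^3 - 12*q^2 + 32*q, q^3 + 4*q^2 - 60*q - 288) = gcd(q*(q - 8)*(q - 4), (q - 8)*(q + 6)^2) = q - 8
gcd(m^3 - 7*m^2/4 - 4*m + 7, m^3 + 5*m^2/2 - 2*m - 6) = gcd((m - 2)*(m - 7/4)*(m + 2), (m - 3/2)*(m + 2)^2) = m + 2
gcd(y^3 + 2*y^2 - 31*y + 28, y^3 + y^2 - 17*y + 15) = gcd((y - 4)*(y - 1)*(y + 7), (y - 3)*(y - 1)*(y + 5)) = y - 1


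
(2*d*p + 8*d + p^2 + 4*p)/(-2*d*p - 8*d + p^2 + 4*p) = (2*d + p)/(-2*d + p)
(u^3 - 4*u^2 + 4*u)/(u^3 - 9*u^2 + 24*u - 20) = u/(u - 5)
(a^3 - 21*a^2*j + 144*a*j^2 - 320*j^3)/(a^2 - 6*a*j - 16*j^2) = (a^2 - 13*a*j + 40*j^2)/(a + 2*j)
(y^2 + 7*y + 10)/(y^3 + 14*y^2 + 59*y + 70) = 1/(y + 7)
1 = 1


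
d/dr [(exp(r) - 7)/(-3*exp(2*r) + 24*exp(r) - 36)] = (2*(exp(r) - 7)*(exp(r) - 4) - exp(2*r) + 8*exp(r) - 12)*exp(r)/(3*(exp(2*r) - 8*exp(r) + 12)^2)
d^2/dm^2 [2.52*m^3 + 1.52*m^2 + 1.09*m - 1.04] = 15.12*m + 3.04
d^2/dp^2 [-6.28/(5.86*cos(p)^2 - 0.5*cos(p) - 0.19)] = (-862.610752*(1 - cos(p)^2)^2 + 55.2012*cos(p)^3 - 460.843984*cos(p)^2 - 109.8058*cos(p) + 879.735056)/(-5.86*cos(p)^2 + 0.5*cos(p) + 0.19)^3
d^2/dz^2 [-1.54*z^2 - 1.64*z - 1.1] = -3.08000000000000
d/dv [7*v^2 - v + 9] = 14*v - 1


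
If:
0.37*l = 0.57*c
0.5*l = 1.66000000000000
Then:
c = 2.16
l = 3.32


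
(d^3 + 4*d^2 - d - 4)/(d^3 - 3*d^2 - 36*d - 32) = (d - 1)/(d - 8)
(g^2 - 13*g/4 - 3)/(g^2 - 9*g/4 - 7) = (4*g + 3)/(4*g + 7)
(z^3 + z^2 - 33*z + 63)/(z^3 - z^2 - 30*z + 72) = (z^2 + 4*z - 21)/(z^2 + 2*z - 24)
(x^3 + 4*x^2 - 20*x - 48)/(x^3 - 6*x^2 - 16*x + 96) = (x^2 + 8*x + 12)/(x^2 - 2*x - 24)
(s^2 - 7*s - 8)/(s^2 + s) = (s - 8)/s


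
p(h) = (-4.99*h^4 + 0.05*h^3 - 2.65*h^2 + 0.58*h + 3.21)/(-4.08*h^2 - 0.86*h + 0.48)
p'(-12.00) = -29.62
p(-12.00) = 180.23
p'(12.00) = 29.09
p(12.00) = 173.69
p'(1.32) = 3.68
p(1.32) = 2.02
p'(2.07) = 5.01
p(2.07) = 5.22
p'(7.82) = 18.87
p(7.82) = 73.48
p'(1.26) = 3.63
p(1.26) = 1.80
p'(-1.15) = -4.08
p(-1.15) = 2.49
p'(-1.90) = -5.04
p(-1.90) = 5.77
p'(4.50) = 10.77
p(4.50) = 24.29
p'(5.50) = 13.20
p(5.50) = 36.28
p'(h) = (8.16*h + 0.86)*(-4.99*h^4 + 0.05*h^3 - 2.65*h^2 + 0.58*h + 3.21)/(-4.08*h^2 - 0.86*h + 0.48)^2 + (-19.96*h^3 + 0.15*h^2 - 5.3*h + 0.58)/(-4.08*h^2 - 0.86*h + 0.48)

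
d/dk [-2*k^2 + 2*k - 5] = 2 - 4*k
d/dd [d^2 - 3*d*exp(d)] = -3*d*exp(d) + 2*d - 3*exp(d)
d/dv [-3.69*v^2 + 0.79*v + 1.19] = 0.79 - 7.38*v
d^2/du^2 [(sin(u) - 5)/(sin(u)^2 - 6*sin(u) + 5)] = -(sin(u) + 2)/(sin(u) - 1)^2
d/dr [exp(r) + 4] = exp(r)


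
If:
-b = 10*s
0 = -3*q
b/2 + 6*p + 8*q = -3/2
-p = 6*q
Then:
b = -3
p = 0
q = 0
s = 3/10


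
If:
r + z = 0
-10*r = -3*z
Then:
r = 0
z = 0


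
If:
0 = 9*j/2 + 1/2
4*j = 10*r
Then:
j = -1/9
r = -2/45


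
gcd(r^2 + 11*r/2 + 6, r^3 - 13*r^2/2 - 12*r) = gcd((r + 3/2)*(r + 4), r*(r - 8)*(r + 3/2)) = r + 3/2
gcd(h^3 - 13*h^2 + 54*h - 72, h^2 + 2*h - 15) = h - 3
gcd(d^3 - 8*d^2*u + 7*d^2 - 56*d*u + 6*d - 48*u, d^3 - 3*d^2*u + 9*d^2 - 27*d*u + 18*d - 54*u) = d + 6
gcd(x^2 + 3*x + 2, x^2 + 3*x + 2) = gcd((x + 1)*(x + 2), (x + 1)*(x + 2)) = x^2 + 3*x + 2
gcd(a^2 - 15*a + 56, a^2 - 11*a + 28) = a - 7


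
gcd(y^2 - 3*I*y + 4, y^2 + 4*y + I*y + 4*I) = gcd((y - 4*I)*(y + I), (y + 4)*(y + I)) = y + I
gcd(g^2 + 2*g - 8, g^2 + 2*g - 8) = g^2 + 2*g - 8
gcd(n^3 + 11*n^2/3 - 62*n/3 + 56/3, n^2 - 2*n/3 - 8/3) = n - 2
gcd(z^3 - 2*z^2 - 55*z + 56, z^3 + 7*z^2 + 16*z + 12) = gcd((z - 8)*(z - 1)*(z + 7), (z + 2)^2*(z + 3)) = 1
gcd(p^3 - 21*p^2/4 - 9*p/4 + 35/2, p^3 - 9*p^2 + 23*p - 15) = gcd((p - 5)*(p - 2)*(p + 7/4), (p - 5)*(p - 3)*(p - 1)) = p - 5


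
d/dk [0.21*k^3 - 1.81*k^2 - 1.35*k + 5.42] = 0.63*k^2 - 3.62*k - 1.35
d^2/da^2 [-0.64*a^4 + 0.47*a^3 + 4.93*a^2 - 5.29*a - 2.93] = -7.68*a^2 + 2.82*a + 9.86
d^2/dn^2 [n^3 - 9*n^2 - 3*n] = 6*n - 18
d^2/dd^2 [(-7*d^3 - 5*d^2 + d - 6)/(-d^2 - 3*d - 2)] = 2*(33*d^3 + 114*d^2 + 144*d + 68)/(d^6 + 9*d^5 + 33*d^4 + 63*d^3 + 66*d^2 + 36*d + 8)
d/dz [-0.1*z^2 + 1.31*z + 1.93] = 1.31 - 0.2*z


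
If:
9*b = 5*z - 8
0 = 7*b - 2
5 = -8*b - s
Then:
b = 2/7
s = -51/7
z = 74/35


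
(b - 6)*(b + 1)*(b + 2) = b^3 - 3*b^2 - 16*b - 12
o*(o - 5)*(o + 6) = o^3 + o^2 - 30*o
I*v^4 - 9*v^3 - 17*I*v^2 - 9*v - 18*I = (v + I)*(v + 3*I)*(v + 6*I)*(I*v + 1)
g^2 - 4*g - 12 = (g - 6)*(g + 2)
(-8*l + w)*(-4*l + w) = 32*l^2 - 12*l*w + w^2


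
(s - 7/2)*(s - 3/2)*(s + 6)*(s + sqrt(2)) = s^4 + s^3 + sqrt(2)*s^3 - 99*s^2/4 + sqrt(2)*s^2 - 99*sqrt(2)*s/4 + 63*s/2 + 63*sqrt(2)/2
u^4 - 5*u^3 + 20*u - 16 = (u - 4)*(u - 2)*(u - 1)*(u + 2)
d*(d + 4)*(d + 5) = d^3 + 9*d^2 + 20*d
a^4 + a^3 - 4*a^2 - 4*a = a*(a - 2)*(a + 1)*(a + 2)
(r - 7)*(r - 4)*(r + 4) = r^3 - 7*r^2 - 16*r + 112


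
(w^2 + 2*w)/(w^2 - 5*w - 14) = w/(w - 7)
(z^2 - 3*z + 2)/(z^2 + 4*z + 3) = (z^2 - 3*z + 2)/(z^2 + 4*z + 3)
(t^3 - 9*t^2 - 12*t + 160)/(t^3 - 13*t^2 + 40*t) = (t + 4)/t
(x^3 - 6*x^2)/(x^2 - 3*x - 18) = x^2/(x + 3)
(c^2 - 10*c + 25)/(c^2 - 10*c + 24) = (c^2 - 10*c + 25)/(c^2 - 10*c + 24)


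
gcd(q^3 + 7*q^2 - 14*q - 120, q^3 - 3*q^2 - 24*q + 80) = q^2 + q - 20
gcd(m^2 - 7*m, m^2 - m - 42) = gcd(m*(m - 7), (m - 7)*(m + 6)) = m - 7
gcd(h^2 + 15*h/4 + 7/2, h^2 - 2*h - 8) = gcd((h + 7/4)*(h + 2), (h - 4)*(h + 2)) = h + 2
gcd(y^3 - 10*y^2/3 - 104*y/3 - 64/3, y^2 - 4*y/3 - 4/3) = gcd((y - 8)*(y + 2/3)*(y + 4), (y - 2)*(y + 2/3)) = y + 2/3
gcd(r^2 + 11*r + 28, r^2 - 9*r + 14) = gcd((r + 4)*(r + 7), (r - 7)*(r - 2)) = 1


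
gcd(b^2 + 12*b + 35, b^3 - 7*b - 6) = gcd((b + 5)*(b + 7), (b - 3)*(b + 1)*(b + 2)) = 1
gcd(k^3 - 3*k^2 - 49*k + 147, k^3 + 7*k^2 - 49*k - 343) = k^2 - 49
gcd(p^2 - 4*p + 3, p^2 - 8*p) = 1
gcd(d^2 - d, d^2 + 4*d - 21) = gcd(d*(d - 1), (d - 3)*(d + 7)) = 1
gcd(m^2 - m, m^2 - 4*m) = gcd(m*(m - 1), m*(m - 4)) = m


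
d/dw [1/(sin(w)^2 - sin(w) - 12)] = (1 - 2*sin(w))*cos(w)/(sin(w) + cos(w)^2 + 11)^2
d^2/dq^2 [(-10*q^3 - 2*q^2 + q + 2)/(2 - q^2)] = 2*(19*q^3 + 6*q^2 + 114*q + 4)/(q^6 - 6*q^4 + 12*q^2 - 8)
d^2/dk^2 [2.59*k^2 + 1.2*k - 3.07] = 5.18000000000000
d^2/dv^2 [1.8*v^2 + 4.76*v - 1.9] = 3.60000000000000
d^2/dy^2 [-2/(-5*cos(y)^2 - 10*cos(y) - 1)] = 5*(-40*sin(y)^4 + 52*sin(y)^2 + 79*cos(y) - 15*cos(3*y) + 64)/(-5*sin(y)^2 + 10*cos(y) + 6)^3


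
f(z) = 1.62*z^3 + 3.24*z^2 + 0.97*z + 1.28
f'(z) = 4.86*z^2 + 6.48*z + 0.97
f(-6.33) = -285.93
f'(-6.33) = 154.69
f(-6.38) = -293.73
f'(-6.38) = 157.45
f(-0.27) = 1.22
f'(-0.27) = -0.43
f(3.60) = 122.35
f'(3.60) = 87.28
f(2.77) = 63.26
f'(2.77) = 56.21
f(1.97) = 28.15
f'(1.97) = 32.60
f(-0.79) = 1.74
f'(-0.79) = -1.12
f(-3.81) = -44.98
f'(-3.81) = 46.83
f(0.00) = 1.28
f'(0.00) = 0.97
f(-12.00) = -2343.16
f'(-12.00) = 623.05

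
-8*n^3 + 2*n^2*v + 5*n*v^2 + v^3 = (-n + v)*(2*n + v)*(4*n + v)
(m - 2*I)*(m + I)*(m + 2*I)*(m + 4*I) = m^4 + 5*I*m^3 + 20*I*m - 16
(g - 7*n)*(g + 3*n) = g^2 - 4*g*n - 21*n^2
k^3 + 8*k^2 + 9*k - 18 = (k - 1)*(k + 3)*(k + 6)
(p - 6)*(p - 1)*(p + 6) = p^3 - p^2 - 36*p + 36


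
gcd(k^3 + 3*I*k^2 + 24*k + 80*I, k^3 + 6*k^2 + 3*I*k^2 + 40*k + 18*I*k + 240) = k - 5*I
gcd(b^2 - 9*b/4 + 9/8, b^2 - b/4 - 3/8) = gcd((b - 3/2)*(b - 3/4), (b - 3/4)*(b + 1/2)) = b - 3/4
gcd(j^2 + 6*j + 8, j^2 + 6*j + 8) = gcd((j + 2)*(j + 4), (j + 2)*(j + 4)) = j^2 + 6*j + 8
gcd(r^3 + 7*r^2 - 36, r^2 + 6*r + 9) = r + 3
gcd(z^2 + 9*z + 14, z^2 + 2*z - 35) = z + 7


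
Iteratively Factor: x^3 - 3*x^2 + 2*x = (x - 1)*(x^2 - 2*x) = (x - 2)*(x - 1)*(x)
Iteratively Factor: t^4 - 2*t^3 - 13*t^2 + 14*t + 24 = (t - 2)*(t^3 - 13*t - 12) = (t - 2)*(t + 3)*(t^2 - 3*t - 4) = (t - 4)*(t - 2)*(t + 3)*(t + 1)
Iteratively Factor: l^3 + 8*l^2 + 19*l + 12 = (l + 1)*(l^2 + 7*l + 12) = (l + 1)*(l + 4)*(l + 3)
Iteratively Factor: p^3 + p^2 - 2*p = (p)*(p^2 + p - 2) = p*(p + 2)*(p - 1)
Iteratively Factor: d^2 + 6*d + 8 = (d + 4)*(d + 2)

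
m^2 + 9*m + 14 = (m + 2)*(m + 7)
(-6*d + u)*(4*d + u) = -24*d^2 - 2*d*u + u^2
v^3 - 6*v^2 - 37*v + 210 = (v - 7)*(v - 5)*(v + 6)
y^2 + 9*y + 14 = (y + 2)*(y + 7)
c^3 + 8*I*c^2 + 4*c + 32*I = (c - 2*I)*(c + 2*I)*(c + 8*I)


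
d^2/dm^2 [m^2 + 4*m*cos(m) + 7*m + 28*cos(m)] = -4*m*cos(m) - 8*sin(m) - 28*cos(m) + 2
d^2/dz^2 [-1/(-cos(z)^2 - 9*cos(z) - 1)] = (-4*sin(z)^4 + 79*sin(z)^2 + 171*cos(z)/4 - 27*cos(3*z)/4 + 85)/(-sin(z)^2 + 9*cos(z) + 2)^3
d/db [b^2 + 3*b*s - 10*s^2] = 2*b + 3*s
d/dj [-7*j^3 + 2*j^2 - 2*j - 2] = -21*j^2 + 4*j - 2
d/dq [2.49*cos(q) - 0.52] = -2.49*sin(q)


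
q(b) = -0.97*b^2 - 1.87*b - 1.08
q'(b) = -1.94*b - 1.87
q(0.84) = -3.34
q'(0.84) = -3.50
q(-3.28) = -5.38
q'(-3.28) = 4.49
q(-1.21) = -0.24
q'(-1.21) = 0.48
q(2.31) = -10.58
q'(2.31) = -6.35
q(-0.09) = -0.92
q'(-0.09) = -1.70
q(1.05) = -4.11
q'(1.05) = -3.91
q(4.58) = -29.99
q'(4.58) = -10.76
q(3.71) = -21.37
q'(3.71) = -9.07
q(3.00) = -15.42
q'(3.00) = -7.69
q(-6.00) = -24.78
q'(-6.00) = 9.77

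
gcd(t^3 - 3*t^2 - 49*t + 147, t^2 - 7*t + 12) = t - 3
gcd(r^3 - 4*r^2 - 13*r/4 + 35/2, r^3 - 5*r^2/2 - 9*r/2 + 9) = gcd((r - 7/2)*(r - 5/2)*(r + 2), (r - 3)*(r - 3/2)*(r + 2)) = r + 2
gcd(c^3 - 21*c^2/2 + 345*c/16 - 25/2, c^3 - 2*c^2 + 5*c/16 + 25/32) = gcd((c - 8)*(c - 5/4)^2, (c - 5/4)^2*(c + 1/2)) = c^2 - 5*c/2 + 25/16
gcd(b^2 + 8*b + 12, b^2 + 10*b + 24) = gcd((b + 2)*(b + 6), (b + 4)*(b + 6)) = b + 6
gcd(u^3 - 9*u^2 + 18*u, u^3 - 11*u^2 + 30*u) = u^2 - 6*u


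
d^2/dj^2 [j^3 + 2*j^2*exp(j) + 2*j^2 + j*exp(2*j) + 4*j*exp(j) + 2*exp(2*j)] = 2*j^2*exp(j) + 4*j*exp(2*j) + 12*j*exp(j) + 6*j + 12*exp(2*j) + 12*exp(j) + 4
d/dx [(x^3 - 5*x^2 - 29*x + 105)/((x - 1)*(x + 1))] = (x^4 + 26*x^2 - 200*x + 29)/(x^4 - 2*x^2 + 1)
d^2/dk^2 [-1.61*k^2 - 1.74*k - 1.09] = -3.22000000000000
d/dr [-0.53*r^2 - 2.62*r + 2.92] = -1.06*r - 2.62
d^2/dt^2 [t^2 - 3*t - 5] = 2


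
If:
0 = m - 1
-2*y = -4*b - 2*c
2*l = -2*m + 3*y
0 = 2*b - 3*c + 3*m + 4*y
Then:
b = -y/8 - 3/8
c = 5*y/4 + 3/4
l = 3*y/2 - 1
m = 1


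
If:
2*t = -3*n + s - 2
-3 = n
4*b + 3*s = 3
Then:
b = 6 - 3*t/2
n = -3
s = 2*t - 7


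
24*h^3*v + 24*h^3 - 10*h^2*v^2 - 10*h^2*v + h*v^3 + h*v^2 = (-6*h + v)*(-4*h + v)*(h*v + h)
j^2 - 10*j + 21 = (j - 7)*(j - 3)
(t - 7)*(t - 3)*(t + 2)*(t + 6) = t^4 - 2*t^3 - 47*t^2 + 48*t + 252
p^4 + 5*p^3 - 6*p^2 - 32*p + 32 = (p - 2)*(p - 1)*(p + 4)^2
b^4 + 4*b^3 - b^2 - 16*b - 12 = (b - 2)*(b + 1)*(b + 2)*(b + 3)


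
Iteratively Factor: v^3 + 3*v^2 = (v)*(v^2 + 3*v) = v*(v + 3)*(v)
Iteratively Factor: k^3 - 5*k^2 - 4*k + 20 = (k + 2)*(k^2 - 7*k + 10) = (k - 5)*(k + 2)*(k - 2)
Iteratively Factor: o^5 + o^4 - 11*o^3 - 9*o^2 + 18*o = (o - 3)*(o^4 + 4*o^3 + o^2 - 6*o) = (o - 3)*(o - 1)*(o^3 + 5*o^2 + 6*o) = o*(o - 3)*(o - 1)*(o^2 + 5*o + 6) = o*(o - 3)*(o - 1)*(o + 3)*(o + 2)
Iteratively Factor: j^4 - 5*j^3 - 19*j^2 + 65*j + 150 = (j + 2)*(j^3 - 7*j^2 - 5*j + 75) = (j + 2)*(j + 3)*(j^2 - 10*j + 25) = (j - 5)*(j + 2)*(j + 3)*(j - 5)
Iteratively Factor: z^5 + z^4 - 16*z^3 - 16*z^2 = (z - 4)*(z^4 + 5*z^3 + 4*z^2) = z*(z - 4)*(z^3 + 5*z^2 + 4*z) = z^2*(z - 4)*(z^2 + 5*z + 4) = z^2*(z - 4)*(z + 4)*(z + 1)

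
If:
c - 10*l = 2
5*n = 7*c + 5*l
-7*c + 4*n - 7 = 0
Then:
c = -39/5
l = -49/50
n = -119/10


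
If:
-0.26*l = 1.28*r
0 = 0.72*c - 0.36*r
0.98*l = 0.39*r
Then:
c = 0.00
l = 0.00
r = 0.00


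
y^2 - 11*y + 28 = (y - 7)*(y - 4)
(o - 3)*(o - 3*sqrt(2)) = o^2 - 3*sqrt(2)*o - 3*o + 9*sqrt(2)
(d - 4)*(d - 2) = d^2 - 6*d + 8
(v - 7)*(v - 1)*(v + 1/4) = v^3 - 31*v^2/4 + 5*v + 7/4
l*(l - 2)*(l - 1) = l^3 - 3*l^2 + 2*l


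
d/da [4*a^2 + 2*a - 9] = 8*a + 2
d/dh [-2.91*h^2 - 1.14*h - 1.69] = -5.82*h - 1.14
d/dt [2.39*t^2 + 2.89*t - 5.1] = 4.78*t + 2.89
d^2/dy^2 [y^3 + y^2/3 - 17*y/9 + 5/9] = 6*y + 2/3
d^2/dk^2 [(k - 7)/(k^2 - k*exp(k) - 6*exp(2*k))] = (-2*(k - 7)*(k*exp(k) - 2*k + 12*exp(2*k) + exp(k))^2 + (-k^2 + k*exp(k) + 6*exp(2*k))*(2*k*exp(k) - 4*k + (k - 7)*(k*exp(k) + 24*exp(2*k) + 2*exp(k) - 2) + 24*exp(2*k) + 2*exp(k)))/(-k^2 + k*exp(k) + 6*exp(2*k))^3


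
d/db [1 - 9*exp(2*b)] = -18*exp(2*b)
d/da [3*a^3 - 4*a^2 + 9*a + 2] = 9*a^2 - 8*a + 9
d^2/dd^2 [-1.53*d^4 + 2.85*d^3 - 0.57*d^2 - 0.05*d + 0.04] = -18.36*d^2 + 17.1*d - 1.14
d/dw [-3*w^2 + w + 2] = 1 - 6*w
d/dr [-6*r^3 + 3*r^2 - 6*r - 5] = -18*r^2 + 6*r - 6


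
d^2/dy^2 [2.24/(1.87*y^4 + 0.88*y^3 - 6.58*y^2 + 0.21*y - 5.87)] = ((-50.2656*y^2 - 11.8272*y + 29.4784)*(1.87*y^4 + 0.88*y^3 - 6.58*y^2 + 0.21*y - 5.87) + 2.24*(7.48*y^3 + 2.64*y^2 - 13.16*y + 0.21)*(14.96*y^3 + 5.28*y^2 - 26.32*y + 0.42))/(1.87*y^4 + 0.88*y^3 - 6.58*y^2 + 0.21*y - 5.87)^3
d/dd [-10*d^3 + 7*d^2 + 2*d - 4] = -30*d^2 + 14*d + 2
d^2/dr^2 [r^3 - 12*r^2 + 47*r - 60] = 6*r - 24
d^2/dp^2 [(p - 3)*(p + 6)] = 2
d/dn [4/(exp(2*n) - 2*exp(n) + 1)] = 8*(1 - exp(n))*exp(n)/(exp(2*n) - 2*exp(n) + 1)^2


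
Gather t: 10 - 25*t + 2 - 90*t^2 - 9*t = -90*t^2 - 34*t + 12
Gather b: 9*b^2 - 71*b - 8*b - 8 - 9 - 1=9*b^2 - 79*b - 18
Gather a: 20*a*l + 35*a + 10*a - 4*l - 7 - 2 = a*(20*l + 45) - 4*l - 9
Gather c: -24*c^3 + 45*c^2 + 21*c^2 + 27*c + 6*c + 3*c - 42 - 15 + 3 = -24*c^3 + 66*c^2 + 36*c - 54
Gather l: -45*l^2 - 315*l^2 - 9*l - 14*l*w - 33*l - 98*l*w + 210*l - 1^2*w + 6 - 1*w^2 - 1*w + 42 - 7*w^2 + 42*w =-360*l^2 + l*(168 - 112*w) - 8*w^2 + 40*w + 48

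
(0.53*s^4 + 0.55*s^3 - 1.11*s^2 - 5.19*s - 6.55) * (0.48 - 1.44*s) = -0.7632*s^5 - 0.5376*s^4 + 1.8624*s^3 + 6.9408*s^2 + 6.9408*s - 3.144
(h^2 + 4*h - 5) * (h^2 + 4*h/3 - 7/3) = h^4 + 16*h^3/3 - 2*h^2 - 16*h + 35/3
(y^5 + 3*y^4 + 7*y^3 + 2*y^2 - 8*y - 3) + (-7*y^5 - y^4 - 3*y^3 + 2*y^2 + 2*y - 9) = -6*y^5 + 2*y^4 + 4*y^3 + 4*y^2 - 6*y - 12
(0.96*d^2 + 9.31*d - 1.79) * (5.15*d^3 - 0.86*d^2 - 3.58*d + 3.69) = 4.944*d^5 + 47.1209*d^4 - 20.6619*d^3 - 28.248*d^2 + 40.7621*d - 6.6051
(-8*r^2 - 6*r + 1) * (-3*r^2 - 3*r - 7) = 24*r^4 + 42*r^3 + 71*r^2 + 39*r - 7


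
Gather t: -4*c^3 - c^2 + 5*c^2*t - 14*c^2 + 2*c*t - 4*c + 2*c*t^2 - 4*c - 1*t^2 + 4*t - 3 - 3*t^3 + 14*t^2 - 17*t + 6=-4*c^3 - 15*c^2 - 8*c - 3*t^3 + t^2*(2*c + 13) + t*(5*c^2 + 2*c - 13) + 3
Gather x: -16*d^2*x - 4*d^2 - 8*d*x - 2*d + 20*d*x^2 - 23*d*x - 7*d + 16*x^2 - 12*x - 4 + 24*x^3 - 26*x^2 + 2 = -4*d^2 - 9*d + 24*x^3 + x^2*(20*d - 10) + x*(-16*d^2 - 31*d - 12) - 2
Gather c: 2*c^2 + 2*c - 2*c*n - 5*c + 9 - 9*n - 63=2*c^2 + c*(-2*n - 3) - 9*n - 54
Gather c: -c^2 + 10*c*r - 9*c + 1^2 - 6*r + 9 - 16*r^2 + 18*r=-c^2 + c*(10*r - 9) - 16*r^2 + 12*r + 10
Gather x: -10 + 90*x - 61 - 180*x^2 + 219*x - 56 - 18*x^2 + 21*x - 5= -198*x^2 + 330*x - 132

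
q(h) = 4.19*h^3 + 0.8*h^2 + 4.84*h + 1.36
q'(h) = 12.57*h^2 + 1.6*h + 4.84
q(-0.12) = 0.78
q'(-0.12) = 4.83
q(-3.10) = -130.78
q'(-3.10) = 120.68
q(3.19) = 160.96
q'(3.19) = 137.86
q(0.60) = 5.46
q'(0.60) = 10.33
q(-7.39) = -1681.73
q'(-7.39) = 679.49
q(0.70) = 6.58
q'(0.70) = 12.12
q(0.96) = 10.45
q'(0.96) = 17.96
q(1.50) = 24.56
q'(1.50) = 35.52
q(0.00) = 1.36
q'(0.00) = 4.84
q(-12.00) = -7181.84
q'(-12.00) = 1795.72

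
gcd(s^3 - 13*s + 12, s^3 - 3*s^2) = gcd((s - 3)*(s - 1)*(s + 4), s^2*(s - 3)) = s - 3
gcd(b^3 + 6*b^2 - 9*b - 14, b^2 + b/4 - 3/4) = b + 1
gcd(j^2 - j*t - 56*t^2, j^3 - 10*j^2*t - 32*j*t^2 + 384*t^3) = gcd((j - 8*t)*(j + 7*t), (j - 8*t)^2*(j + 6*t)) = -j + 8*t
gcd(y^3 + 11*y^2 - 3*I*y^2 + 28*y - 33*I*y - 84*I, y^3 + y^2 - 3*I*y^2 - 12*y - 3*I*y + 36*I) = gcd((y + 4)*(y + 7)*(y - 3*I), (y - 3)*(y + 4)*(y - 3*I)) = y^2 + y*(4 - 3*I) - 12*I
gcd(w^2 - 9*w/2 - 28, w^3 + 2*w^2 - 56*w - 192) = w - 8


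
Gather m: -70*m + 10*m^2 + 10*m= 10*m^2 - 60*m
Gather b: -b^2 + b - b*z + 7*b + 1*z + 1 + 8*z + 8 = -b^2 + b*(8 - z) + 9*z + 9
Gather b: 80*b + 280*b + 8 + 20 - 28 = 360*b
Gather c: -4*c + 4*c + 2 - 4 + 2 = 0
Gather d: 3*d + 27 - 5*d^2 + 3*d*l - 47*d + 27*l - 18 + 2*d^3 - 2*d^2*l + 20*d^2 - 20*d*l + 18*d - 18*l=2*d^3 + d^2*(15 - 2*l) + d*(-17*l - 26) + 9*l + 9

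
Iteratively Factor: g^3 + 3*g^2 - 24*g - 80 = (g + 4)*(g^2 - g - 20) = (g + 4)^2*(g - 5)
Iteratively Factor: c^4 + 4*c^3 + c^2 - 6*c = (c + 2)*(c^3 + 2*c^2 - 3*c) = c*(c + 2)*(c^2 + 2*c - 3) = c*(c + 2)*(c + 3)*(c - 1)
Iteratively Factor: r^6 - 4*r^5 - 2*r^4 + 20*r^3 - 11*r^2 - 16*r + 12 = (r - 1)*(r^5 - 3*r^4 - 5*r^3 + 15*r^2 + 4*r - 12) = (r - 1)^2*(r^4 - 2*r^3 - 7*r^2 + 8*r + 12) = (r - 1)^2*(r + 2)*(r^3 - 4*r^2 + r + 6) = (r - 1)^2*(r + 1)*(r + 2)*(r^2 - 5*r + 6) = (r - 3)*(r - 1)^2*(r + 1)*(r + 2)*(r - 2)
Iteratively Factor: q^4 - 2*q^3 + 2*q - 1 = (q - 1)*(q^3 - q^2 - q + 1) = (q - 1)^2*(q^2 - 1) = (q - 1)^3*(q + 1)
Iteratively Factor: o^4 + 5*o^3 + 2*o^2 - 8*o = (o + 2)*(o^3 + 3*o^2 - 4*o) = o*(o + 2)*(o^2 + 3*o - 4) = o*(o - 1)*(o + 2)*(o + 4)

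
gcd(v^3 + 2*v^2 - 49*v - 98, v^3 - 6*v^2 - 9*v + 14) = v^2 - 5*v - 14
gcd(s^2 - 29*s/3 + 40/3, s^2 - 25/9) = s - 5/3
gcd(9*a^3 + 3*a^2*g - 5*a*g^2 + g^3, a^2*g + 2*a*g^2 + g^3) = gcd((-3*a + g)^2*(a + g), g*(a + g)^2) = a + g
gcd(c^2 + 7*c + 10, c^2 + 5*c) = c + 5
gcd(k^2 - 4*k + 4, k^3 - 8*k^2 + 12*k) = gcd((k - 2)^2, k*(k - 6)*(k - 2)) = k - 2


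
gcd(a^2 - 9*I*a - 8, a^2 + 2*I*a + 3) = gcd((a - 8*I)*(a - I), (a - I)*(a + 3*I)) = a - I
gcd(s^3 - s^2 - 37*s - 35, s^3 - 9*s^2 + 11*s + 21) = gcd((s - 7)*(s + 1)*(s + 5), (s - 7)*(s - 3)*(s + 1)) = s^2 - 6*s - 7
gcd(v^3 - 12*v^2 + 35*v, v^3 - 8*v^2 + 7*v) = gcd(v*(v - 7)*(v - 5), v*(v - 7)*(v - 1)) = v^2 - 7*v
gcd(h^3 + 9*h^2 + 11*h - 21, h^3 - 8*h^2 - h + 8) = h - 1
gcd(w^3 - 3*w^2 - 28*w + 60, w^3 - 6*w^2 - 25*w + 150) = w^2 - w - 30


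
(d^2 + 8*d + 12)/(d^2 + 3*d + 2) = (d + 6)/(d + 1)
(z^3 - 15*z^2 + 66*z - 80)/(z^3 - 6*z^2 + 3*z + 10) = (z - 8)/(z + 1)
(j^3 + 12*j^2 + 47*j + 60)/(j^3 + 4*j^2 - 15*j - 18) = (j^3 + 12*j^2 + 47*j + 60)/(j^3 + 4*j^2 - 15*j - 18)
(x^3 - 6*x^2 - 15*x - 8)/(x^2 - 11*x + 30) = (x^3 - 6*x^2 - 15*x - 8)/(x^2 - 11*x + 30)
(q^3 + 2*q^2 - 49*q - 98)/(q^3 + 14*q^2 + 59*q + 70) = (q - 7)/(q + 5)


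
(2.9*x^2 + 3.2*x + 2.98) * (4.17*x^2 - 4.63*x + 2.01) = 12.093*x^4 - 0.0829999999999984*x^3 + 3.4396*x^2 - 7.3654*x + 5.9898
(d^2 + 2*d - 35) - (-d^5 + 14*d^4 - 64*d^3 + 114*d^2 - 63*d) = d^5 - 14*d^4 + 64*d^3 - 113*d^2 + 65*d - 35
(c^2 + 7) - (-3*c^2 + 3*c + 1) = 4*c^2 - 3*c + 6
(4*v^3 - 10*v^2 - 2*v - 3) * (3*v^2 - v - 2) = 12*v^5 - 34*v^4 - 4*v^3 + 13*v^2 + 7*v + 6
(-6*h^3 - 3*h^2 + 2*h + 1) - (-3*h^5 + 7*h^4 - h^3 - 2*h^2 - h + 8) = 3*h^5 - 7*h^4 - 5*h^3 - h^2 + 3*h - 7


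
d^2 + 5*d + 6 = (d + 2)*(d + 3)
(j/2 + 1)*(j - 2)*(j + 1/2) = j^3/2 + j^2/4 - 2*j - 1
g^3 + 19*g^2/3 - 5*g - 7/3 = (g - 1)*(g + 1/3)*(g + 7)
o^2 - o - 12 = (o - 4)*(o + 3)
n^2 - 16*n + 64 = (n - 8)^2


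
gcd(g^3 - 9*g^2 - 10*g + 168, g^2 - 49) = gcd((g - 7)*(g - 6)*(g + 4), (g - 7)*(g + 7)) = g - 7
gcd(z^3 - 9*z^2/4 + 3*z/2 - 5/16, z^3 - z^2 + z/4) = z^2 - z + 1/4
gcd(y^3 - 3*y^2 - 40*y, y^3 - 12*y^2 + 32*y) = y^2 - 8*y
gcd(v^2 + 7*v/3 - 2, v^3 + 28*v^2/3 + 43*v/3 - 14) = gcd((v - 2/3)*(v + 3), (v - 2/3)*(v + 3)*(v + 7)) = v^2 + 7*v/3 - 2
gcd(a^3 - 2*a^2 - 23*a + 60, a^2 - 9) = a - 3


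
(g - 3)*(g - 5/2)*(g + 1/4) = g^3 - 21*g^2/4 + 49*g/8 + 15/8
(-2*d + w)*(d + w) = -2*d^2 - d*w + w^2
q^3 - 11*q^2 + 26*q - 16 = (q - 8)*(q - 2)*(q - 1)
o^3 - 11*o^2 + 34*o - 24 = (o - 6)*(o - 4)*(o - 1)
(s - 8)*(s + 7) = s^2 - s - 56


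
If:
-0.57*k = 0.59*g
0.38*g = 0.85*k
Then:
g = 0.00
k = 0.00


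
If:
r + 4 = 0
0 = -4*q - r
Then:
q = 1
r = -4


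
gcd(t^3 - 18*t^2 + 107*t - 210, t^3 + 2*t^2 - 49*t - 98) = t - 7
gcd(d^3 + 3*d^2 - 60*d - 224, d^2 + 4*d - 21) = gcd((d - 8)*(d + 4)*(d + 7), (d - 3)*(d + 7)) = d + 7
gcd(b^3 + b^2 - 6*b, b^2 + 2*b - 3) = b + 3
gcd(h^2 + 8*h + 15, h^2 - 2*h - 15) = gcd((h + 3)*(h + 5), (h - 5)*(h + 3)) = h + 3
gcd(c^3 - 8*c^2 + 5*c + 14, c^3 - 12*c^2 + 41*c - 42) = c^2 - 9*c + 14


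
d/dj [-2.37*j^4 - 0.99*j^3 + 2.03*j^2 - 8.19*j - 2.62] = -9.48*j^3 - 2.97*j^2 + 4.06*j - 8.19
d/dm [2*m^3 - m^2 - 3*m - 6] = 6*m^2 - 2*m - 3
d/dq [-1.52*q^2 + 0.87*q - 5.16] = 0.87 - 3.04*q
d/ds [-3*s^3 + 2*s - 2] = 2 - 9*s^2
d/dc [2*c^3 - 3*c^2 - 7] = 6*c*(c - 1)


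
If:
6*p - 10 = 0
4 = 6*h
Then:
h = 2/3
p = 5/3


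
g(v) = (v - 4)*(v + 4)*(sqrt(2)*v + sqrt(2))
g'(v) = sqrt(2)*(v - 4)*(v + 4) + (v - 4)*(sqrt(2)*v + sqrt(2)) + (v + 4)*(sqrt(2)*v + sqrt(2)) = sqrt(2)*(3*v^2 + 2*v - 16)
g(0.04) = -23.53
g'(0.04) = -22.51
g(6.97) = 367.23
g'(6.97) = 203.20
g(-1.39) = 7.76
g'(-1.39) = -18.36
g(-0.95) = -1.07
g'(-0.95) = -21.49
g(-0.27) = -16.44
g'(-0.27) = -23.08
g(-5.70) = -109.61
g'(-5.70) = 99.09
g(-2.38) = 20.17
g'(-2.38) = -5.33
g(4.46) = 30.05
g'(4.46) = 74.38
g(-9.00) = -735.39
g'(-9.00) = 295.57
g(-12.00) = -1991.21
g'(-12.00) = 554.37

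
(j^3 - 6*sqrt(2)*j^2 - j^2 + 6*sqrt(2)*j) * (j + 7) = j^4 - 6*sqrt(2)*j^3 + 6*j^3 - 36*sqrt(2)*j^2 - 7*j^2 + 42*sqrt(2)*j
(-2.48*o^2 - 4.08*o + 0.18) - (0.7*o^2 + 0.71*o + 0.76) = -3.18*o^2 - 4.79*o - 0.58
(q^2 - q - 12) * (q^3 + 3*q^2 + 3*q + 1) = q^5 + 2*q^4 - 12*q^3 - 38*q^2 - 37*q - 12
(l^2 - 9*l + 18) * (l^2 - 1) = l^4 - 9*l^3 + 17*l^2 + 9*l - 18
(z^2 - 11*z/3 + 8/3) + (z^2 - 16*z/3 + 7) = 2*z^2 - 9*z + 29/3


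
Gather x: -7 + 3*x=3*x - 7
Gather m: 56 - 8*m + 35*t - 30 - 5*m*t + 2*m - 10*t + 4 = m*(-5*t - 6) + 25*t + 30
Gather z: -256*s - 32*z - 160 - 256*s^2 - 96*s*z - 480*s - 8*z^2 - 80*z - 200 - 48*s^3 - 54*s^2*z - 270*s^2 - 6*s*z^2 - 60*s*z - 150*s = -48*s^3 - 526*s^2 - 886*s + z^2*(-6*s - 8) + z*(-54*s^2 - 156*s - 112) - 360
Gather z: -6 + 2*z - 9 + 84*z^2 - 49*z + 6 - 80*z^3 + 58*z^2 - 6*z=-80*z^3 + 142*z^2 - 53*z - 9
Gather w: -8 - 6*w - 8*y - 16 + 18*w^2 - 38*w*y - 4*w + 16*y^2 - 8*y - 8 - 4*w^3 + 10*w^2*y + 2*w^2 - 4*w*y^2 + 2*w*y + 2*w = -4*w^3 + w^2*(10*y + 20) + w*(-4*y^2 - 36*y - 8) + 16*y^2 - 16*y - 32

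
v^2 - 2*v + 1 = (v - 1)^2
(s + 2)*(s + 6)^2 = s^3 + 14*s^2 + 60*s + 72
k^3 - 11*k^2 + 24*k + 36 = (k - 6)^2*(k + 1)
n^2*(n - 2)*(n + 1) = n^4 - n^3 - 2*n^2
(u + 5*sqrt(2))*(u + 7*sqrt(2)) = u^2 + 12*sqrt(2)*u + 70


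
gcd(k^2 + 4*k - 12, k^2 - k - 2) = k - 2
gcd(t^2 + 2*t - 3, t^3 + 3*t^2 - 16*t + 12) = t - 1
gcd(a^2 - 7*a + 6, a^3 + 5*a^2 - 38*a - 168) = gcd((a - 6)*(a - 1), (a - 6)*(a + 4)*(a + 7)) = a - 6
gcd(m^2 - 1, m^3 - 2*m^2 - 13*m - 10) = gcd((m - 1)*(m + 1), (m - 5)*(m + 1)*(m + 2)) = m + 1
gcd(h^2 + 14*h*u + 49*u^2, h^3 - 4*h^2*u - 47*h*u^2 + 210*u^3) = h + 7*u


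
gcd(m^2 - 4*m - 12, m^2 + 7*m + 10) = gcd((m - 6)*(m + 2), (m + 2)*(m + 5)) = m + 2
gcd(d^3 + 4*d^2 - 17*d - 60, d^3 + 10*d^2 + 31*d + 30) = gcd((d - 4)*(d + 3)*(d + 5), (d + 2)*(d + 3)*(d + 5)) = d^2 + 8*d + 15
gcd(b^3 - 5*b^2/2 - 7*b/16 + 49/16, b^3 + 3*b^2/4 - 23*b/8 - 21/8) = b^2 - 3*b/4 - 7/4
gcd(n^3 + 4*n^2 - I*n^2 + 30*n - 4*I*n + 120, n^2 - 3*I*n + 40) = n + 5*I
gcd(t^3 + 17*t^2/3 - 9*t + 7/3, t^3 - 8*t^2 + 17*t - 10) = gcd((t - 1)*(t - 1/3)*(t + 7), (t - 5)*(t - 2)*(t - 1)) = t - 1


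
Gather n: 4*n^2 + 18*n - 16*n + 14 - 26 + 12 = 4*n^2 + 2*n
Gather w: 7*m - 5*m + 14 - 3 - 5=2*m + 6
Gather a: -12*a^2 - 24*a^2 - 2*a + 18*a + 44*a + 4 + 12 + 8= -36*a^2 + 60*a + 24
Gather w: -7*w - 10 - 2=-7*w - 12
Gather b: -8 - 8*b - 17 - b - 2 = -9*b - 27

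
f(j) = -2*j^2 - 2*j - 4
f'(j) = -4*j - 2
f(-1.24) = -4.60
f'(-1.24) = 2.96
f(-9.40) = -161.92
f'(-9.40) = 35.60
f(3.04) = -28.56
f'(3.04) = -14.16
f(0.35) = -4.94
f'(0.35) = -3.40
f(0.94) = -7.65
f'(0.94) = -5.76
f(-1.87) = -7.25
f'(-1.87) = 5.48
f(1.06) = -8.37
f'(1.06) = -6.24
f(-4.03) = -28.42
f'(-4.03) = 14.12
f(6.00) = -88.00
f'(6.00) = -26.00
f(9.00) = -184.00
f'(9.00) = -38.00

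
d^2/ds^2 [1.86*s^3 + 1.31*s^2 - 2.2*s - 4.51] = 11.16*s + 2.62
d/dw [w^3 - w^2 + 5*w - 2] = 3*w^2 - 2*w + 5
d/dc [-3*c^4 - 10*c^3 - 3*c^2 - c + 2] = -12*c^3 - 30*c^2 - 6*c - 1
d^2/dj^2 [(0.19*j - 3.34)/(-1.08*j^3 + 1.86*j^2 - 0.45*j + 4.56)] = (-1.329696*j^5 + 49.039344*j^4 - 108.48024*j^3 + 67.84128*j^2 + 91.588536*j - 56.084148)/(1.259712*j^9 - 6.508512*j^8 + 12.783744*j^7 - 27.814968*j^6 + 60.287328*j^5 - 61.754238*j^4 + 90.362709*j^3 - 118.798488*j^2 + 28.07136*j - 94.818816)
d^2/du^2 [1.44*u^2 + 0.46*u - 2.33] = 2.88000000000000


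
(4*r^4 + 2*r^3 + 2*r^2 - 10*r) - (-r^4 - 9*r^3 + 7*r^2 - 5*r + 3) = 5*r^4 + 11*r^3 - 5*r^2 - 5*r - 3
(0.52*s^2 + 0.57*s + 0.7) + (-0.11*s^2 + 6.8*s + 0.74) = 0.41*s^2 + 7.37*s + 1.44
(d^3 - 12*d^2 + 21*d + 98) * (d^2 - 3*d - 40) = d^5 - 15*d^4 + 17*d^3 + 515*d^2 - 1134*d - 3920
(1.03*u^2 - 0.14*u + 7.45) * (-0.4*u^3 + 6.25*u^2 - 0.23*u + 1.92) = -0.412*u^5 + 6.4935*u^4 - 4.0919*u^3 + 48.5723*u^2 - 1.9823*u + 14.304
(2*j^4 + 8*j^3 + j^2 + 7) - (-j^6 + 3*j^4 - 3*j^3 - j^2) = j^6 - j^4 + 11*j^3 + 2*j^2 + 7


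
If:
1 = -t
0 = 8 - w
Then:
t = -1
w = 8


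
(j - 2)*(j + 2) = j^2 - 4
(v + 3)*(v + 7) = v^2 + 10*v + 21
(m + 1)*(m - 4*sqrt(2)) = m^2 - 4*sqrt(2)*m + m - 4*sqrt(2)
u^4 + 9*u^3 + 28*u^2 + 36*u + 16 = (u + 1)*(u + 2)^2*(u + 4)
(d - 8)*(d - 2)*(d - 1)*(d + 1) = d^4 - 10*d^3 + 15*d^2 + 10*d - 16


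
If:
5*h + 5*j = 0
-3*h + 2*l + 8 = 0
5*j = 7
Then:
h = -7/5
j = 7/5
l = -61/10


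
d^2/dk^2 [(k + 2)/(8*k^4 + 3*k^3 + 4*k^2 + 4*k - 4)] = 2*(384*k^7 + 1472*k^6 + 843*k^5 + 624*k^4 + 644*k^3 + 624*k^2 + 216*k + 80)/(512*k^12 + 576*k^11 + 984*k^10 + 1371*k^9 + 300*k^8 + 444*k^7 - 140*k^6 - 720*k^5 + 96*k^4 - 176*k^3 + 192*k - 64)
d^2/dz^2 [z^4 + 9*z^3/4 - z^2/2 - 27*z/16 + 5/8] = 12*z^2 + 27*z/2 - 1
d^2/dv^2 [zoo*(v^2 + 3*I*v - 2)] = zoo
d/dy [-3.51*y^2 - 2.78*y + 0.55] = -7.02*y - 2.78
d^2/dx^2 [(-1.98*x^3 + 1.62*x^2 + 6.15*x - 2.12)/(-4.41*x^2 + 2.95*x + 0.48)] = (-5.6843418860808e-14*x^4 - 238.517982*x^3 + 243.626616*x^2 - 240.853608*x + 62.544136)/(85.766121*x^6 - 172.115685*x^5 + 87.128811*x^4 + 11.794985*x^3 - 9.483408*x^2 - 2.03904*x - 0.110592)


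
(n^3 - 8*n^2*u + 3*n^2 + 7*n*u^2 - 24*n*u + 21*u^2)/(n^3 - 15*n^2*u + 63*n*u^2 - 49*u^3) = (-n - 3)/(-n + 7*u)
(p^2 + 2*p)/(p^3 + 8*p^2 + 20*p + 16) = p/(p^2 + 6*p + 8)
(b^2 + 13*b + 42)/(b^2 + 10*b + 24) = (b + 7)/(b + 4)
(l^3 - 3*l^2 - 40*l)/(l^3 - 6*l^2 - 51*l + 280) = l*(l + 5)/(l^2 + 2*l - 35)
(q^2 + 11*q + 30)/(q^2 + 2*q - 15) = (q + 6)/(q - 3)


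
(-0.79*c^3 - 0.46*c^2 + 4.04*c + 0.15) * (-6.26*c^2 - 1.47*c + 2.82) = 4.9454*c^5 + 4.0409*c^4 - 26.842*c^3 - 8.175*c^2 + 11.1723*c + 0.423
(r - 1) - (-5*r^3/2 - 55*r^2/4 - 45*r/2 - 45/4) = 5*r^3/2 + 55*r^2/4 + 47*r/2 + 41/4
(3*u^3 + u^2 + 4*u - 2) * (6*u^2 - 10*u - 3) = 18*u^5 - 24*u^4 + 5*u^3 - 55*u^2 + 8*u + 6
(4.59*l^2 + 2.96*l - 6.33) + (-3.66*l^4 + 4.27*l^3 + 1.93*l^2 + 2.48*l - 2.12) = -3.66*l^4 + 4.27*l^3 + 6.52*l^2 + 5.44*l - 8.45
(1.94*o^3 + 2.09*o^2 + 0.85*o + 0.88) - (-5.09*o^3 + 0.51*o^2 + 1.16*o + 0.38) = 7.03*o^3 + 1.58*o^2 - 0.31*o + 0.5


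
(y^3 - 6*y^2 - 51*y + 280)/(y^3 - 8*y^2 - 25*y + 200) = (y + 7)/(y + 5)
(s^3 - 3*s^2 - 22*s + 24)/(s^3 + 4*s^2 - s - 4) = (s - 6)/(s + 1)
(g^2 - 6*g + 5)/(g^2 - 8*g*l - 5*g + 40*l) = (g - 1)/(g - 8*l)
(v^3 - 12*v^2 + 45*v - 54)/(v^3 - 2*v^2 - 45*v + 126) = (v - 3)/(v + 7)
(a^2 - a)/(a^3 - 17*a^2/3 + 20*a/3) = 3*(a - 1)/(3*a^2 - 17*a + 20)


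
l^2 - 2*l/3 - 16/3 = (l - 8/3)*(l + 2)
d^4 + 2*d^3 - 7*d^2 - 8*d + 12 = (d - 2)*(d - 1)*(d + 2)*(d + 3)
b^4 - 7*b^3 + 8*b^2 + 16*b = b*(b - 4)^2*(b + 1)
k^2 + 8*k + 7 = (k + 1)*(k + 7)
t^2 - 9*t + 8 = (t - 8)*(t - 1)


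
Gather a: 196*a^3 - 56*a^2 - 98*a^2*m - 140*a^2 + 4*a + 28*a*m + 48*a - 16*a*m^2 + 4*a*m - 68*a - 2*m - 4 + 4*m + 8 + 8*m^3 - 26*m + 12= 196*a^3 + a^2*(-98*m - 196) + a*(-16*m^2 + 32*m - 16) + 8*m^3 - 24*m + 16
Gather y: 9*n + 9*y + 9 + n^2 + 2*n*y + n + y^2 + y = n^2 + 10*n + y^2 + y*(2*n + 10) + 9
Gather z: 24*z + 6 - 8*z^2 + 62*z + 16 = -8*z^2 + 86*z + 22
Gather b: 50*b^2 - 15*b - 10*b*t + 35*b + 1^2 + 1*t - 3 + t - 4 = 50*b^2 + b*(20 - 10*t) + 2*t - 6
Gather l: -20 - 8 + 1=-27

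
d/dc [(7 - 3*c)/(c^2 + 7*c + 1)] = (3*c^2 - 14*c - 52)/(c^4 + 14*c^3 + 51*c^2 + 14*c + 1)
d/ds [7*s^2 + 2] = 14*s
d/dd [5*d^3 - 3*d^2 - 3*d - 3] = 15*d^2 - 6*d - 3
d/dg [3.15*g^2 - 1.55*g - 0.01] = 6.3*g - 1.55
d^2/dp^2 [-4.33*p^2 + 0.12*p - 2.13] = -8.66000000000000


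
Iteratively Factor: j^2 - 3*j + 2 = (j - 1)*(j - 2)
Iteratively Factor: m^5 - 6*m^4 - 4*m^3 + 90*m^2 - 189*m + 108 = (m - 3)*(m^4 - 3*m^3 - 13*m^2 + 51*m - 36) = (m - 3)*(m - 1)*(m^3 - 2*m^2 - 15*m + 36) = (m - 3)^2*(m - 1)*(m^2 + m - 12) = (m - 3)^3*(m - 1)*(m + 4)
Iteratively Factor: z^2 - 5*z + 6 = (z - 2)*(z - 3)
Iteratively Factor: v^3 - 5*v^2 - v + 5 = (v - 1)*(v^2 - 4*v - 5) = (v - 1)*(v + 1)*(v - 5)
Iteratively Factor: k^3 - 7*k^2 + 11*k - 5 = (k - 1)*(k^2 - 6*k + 5) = (k - 5)*(k - 1)*(k - 1)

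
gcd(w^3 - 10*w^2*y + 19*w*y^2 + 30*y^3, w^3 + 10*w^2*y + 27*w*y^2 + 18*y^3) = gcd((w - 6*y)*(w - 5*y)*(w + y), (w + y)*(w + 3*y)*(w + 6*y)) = w + y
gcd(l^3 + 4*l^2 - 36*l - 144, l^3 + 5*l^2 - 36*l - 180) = l^2 - 36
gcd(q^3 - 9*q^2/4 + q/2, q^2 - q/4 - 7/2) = q - 2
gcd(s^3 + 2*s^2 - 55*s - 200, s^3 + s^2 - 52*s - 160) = s^2 - 3*s - 40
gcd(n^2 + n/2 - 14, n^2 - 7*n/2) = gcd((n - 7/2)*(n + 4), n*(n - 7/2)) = n - 7/2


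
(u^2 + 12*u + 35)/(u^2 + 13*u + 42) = (u + 5)/(u + 6)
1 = 1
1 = 1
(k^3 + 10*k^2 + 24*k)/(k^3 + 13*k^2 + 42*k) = (k + 4)/(k + 7)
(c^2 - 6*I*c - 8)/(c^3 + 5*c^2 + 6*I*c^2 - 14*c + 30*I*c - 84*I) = (c^2 - 6*I*c - 8)/(c^3 + c^2*(5 + 6*I) + c*(-14 + 30*I) - 84*I)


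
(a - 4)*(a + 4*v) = a^2 + 4*a*v - 4*a - 16*v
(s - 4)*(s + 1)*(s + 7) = s^3 + 4*s^2 - 25*s - 28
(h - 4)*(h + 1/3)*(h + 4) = h^3 + h^2/3 - 16*h - 16/3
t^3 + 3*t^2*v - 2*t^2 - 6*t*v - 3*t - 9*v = (t - 3)*(t + 1)*(t + 3*v)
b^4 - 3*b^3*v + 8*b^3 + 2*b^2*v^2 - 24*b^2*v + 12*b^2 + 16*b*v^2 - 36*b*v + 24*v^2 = (b + 2)*(b + 6)*(b - 2*v)*(b - v)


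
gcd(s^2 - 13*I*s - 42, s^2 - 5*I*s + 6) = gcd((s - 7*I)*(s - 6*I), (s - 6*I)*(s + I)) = s - 6*I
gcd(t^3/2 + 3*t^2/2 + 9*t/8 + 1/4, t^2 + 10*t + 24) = 1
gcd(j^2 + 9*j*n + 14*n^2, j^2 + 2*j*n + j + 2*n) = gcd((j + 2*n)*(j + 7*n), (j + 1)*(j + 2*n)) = j + 2*n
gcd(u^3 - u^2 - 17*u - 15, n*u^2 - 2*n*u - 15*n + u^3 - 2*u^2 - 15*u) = u^2 - 2*u - 15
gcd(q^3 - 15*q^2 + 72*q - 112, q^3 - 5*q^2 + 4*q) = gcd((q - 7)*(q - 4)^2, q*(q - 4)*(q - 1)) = q - 4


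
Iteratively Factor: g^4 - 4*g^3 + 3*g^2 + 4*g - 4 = (g - 2)*(g^3 - 2*g^2 - g + 2) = (g - 2)*(g + 1)*(g^2 - 3*g + 2) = (g - 2)*(g - 1)*(g + 1)*(g - 2)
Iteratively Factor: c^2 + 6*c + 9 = (c + 3)*(c + 3)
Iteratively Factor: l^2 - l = (l - 1)*(l)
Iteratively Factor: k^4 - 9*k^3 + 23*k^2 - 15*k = (k - 5)*(k^3 - 4*k^2 + 3*k) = k*(k - 5)*(k^2 - 4*k + 3) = k*(k - 5)*(k - 1)*(k - 3)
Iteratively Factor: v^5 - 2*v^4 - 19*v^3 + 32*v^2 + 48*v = (v)*(v^4 - 2*v^3 - 19*v^2 + 32*v + 48) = v*(v - 3)*(v^3 + v^2 - 16*v - 16) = v*(v - 3)*(v + 4)*(v^2 - 3*v - 4) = v*(v - 4)*(v - 3)*(v + 4)*(v + 1)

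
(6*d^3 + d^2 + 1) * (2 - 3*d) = -18*d^4 + 9*d^3 + 2*d^2 - 3*d + 2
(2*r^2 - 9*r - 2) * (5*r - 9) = 10*r^3 - 63*r^2 + 71*r + 18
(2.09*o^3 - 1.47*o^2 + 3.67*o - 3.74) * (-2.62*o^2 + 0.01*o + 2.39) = -5.4758*o^5 + 3.8723*o^4 - 4.635*o^3 + 6.3222*o^2 + 8.7339*o - 8.9386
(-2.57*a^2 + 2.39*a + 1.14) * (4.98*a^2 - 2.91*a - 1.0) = -12.7986*a^4 + 19.3809*a^3 + 1.2923*a^2 - 5.7074*a - 1.14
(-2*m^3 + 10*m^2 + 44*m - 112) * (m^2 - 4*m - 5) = -2*m^5 + 18*m^4 + 14*m^3 - 338*m^2 + 228*m + 560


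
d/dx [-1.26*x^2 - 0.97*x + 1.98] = -2.52*x - 0.97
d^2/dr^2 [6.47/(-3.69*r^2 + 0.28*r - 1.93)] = (176.192334*r^2 - 13.369608*r - 6.47*(7.38*r - 0.28)*(14.76*r - 0.56) + 92.154798)/(3.69*r^2 - 0.28*r + 1.93)^3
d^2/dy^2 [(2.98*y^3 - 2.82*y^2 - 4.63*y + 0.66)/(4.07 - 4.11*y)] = (-100.676916*y^3 + 299.091276*y^2 - 296.180412*y + 226.026966)/(69.426531*y^3 - 206.252541*y^2 + 204.245217*y - 67.419143)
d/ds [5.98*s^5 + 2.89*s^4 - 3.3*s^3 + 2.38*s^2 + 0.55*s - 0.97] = 29.9*s^4 + 11.56*s^3 - 9.9*s^2 + 4.76*s + 0.55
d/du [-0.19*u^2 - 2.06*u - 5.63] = -0.38*u - 2.06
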